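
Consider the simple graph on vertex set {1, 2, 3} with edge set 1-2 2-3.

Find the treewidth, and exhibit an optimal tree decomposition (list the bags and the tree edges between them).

The largest bag has 2 vertices, giving width 1; this decomposition certifies tw(G) ≤ 1. G has an edge, so its treewidth is at least 1. Hence tw(G) = 1 exactly.

Treewidth 1.
Bags: B1 = {2, 3}  B2 = {1, 2}
Tree: B1–B2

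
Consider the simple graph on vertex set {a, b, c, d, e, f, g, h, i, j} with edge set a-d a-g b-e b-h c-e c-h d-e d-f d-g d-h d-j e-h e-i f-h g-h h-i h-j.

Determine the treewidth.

A width-2 tree decomposition is:
Bags: B1 = {d, f, h}  B2 = {d, g, h}  B3 = {d, h, j}  B4 = {d, e, h}  B5 = {e, h, i}  B6 = {c, e, h}  B7 = {b, e, h}  B8 = {a, d, g}
Tree: B1–B2, B2–B3, B1–B4, B4–B5, B5–B6, B5–B7, B2–B8
Every bag has size at most 3, so the width is 3 − 1 = 2 and tw(G) ≤ 2. Conversely, {d, g, h} is a clique of size 3, and the vertices of any clique must share a bag in every tree decomposition; so some bag has ≥ 3 vertices and tw(G) ≥ 2. The upper and lower bounds meet at 2, so that is the treewidth.

2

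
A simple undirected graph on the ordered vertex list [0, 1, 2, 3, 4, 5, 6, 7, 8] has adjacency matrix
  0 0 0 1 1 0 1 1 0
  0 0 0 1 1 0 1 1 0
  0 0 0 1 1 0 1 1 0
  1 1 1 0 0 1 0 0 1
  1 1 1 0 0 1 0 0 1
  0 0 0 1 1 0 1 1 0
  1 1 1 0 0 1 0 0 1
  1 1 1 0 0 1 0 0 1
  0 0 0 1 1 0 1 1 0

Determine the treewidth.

4

A width-4 tree decomposition is:
Bags: B1 = {1, 3, 4, 6, 7}  B2 = {0, 3, 4, 6, 7}  B3 = {3, 4, 5, 6, 7}  B4 = {3, 4, 6, 7, 8}  B5 = {2, 3, 4, 6, 7}
Tree: B1–B2, B2–B3, B3–B4, B4–B5
The largest bag has 5 vertices, giving width 4; this decomposition certifies tw(G) ≤ 4. For the lower bound: the 5 vertex sets {1,4}, {0,6}, {3,5}, {7}, {8} are disjoint, each induces a connected subgraph, and every pair is joined by at least one edge of G. Contracting each set to a single vertex therefore yields K_{5} as a minor, and since treewidth is minor-monotone, tw(G) ≥ tw(K_{5}) = 4. Hence tw(G) = 4 exactly.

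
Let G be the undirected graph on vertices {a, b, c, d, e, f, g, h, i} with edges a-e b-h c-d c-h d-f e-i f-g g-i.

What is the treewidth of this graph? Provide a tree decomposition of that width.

Treewidth 1.
Bags: B1 = {b, h}  B2 = {c, h}  B3 = {c, d}  B4 = {d, f}  B5 = {f, g}  B6 = {g, i}  B7 = {e, i}  B8 = {a, e}
Tree: B1–B2, B2–B3, B3–B4, B4–B5, B5–B6, B6–B7, B7–B8

Each bag holds 2 vertices, so the decomposition has width 1, which upper-bounds the treewidth. Any graph with an edge has treewidth ≥ 1, and G has the edge b–h. Therefore the treewidth is 1.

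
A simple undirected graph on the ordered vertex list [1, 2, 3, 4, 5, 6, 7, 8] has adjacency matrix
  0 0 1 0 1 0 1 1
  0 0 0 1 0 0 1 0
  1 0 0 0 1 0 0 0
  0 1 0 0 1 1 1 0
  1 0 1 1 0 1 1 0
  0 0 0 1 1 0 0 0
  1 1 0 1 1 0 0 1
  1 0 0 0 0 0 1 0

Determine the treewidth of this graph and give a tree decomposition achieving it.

The largest bag has 3 vertices, giving width 2; this decomposition certifies tw(G) ≤ 2. Conversely, {1, 7, 8} is a clique of size 3, and the vertices of any clique must share a bag in every tree decomposition; so some bag has ≥ 3 vertices and tw(G) ≥ 2. The upper and lower bounds meet at 2, so that is the treewidth.

Treewidth 2.
One optimal decomposition is:
Bags: B1 = {1, 7, 8}  B2 = {1, 5, 7}  B3 = {1, 3, 5}  B4 = {4, 5, 7}  B5 = {4, 5, 6}  B6 = {2, 4, 7}
Tree: B1–B2, B2–B3, B2–B4, B4–B5, B4–B6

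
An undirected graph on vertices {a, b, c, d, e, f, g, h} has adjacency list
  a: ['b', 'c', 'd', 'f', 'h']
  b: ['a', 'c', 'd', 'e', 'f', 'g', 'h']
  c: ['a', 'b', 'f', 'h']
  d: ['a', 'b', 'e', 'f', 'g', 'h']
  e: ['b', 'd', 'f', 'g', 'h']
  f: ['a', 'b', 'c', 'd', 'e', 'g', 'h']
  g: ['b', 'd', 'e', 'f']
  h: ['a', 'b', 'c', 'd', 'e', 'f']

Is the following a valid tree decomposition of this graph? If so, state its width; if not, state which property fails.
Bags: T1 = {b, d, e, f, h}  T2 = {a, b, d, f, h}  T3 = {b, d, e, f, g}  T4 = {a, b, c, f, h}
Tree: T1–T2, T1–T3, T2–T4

Every vertex of G appears in some bag (union = {a, b, c, d, e, f, g, h}); every edge is covered by a bag; and for each vertex v the set of bags containing v is connected in the bag tree. The decomposition is therefore valid. The largest bag has 5 vertices, so the width is 4.

Yes; width 4.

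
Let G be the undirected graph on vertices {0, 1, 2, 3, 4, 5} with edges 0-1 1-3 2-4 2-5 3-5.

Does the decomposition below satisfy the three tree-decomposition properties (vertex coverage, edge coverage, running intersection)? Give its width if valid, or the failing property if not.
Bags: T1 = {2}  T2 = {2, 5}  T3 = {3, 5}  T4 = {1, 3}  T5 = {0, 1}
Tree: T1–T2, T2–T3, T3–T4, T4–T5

No — vertex 4 appears in no bag.

A tree decomposition must satisfy three properties: every vertex lies in some bag; for every edge, both endpoints lie together in some bag; and for every vertex, the bags containing it form a connected subtree. Here vertex 4 appears in no bag, so the decomposition is invalid.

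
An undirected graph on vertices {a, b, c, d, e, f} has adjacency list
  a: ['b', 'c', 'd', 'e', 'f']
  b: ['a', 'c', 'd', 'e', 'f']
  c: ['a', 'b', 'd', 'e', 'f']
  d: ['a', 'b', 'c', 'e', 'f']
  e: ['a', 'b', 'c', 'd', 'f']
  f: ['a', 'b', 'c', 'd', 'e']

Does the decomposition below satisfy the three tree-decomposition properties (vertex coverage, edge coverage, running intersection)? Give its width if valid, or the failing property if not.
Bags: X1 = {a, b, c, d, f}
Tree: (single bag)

A tree decomposition must satisfy three properties: every vertex lies in some bag; for every edge, both endpoints lie together in some bag; and for every vertex, the bags containing it form a connected subtree. Here vertex e appears in no bag, so the decomposition is invalid.

No — vertex e appears in no bag.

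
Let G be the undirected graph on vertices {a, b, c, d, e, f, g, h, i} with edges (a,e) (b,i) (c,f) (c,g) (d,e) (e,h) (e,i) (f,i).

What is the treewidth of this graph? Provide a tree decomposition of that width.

Treewidth 1.
One optimal decomposition is:
Bags: B1 = {e, i}  B2 = {f, i}  B3 = {d, e}  B4 = {c, f}  B5 = {a, e}  B6 = {b, i}  B7 = {e, h}  B8 = {c, g}
Tree: B1–B2, B1–B3, B2–B4, B1–B5, B2–B6, B5–B7, B4–B8

The largest bag has 2 vertices, giving width 1; this decomposition certifies tw(G) ≤ 1. Any graph with an edge has treewidth ≥ 1, and G has the edge i–e. Hence tw(G) = 1 exactly.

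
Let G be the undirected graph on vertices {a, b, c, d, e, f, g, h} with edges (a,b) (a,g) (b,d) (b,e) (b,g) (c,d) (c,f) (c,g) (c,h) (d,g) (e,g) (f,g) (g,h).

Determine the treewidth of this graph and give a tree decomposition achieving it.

Each bag holds 3 vertices, so the decomposition has width 2, which upper-bounds the treewidth. Conversely, {c, g, h} is a clique of size 3, and the vertices of any clique must share a bag in every tree decomposition; so some bag has ≥ 3 vertices and tw(G) ≥ 2. Hence tw(G) = 2 exactly.

Treewidth 2.
One optimal decomposition is:
Bags: B1 = {b, d, g}  B2 = {c, d, g}  B3 = {c, f, g}  B4 = {c, g, h}  B5 = {a, b, g}  B6 = {b, e, g}
Tree: B1–B2, B2–B3, B2–B4, B1–B5, B5–B6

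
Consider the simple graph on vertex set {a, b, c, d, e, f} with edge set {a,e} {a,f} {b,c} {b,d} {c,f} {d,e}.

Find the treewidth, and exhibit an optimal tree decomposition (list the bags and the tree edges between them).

Each bag holds 3 vertices, so the decomposition has width 2, which upper-bounds the treewidth. The edges d–e–a–f–c–b–d form a cycle, so G is not a tree and its treewidth is at least 2. Therefore the treewidth is 2.

Treewidth 2.
One such decomposition:
Bags: B1 = {a, d, e}  B2 = {a, d, f}  B3 = {c, d, f}  B4 = {b, c, d}
Tree: B1–B2, B2–B3, B3–B4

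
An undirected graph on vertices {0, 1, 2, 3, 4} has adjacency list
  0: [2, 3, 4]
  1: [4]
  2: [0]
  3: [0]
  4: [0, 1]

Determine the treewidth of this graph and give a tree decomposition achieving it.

The largest bag has 2 vertices, giving width 1; this decomposition certifies tw(G) ≤ 1. Since G has at least one edge (e.g. 0–4), it is not an edgeless graph, so tw(G) ≥ 1. Hence tw(G) = 1 exactly.

Treewidth 1.
One optimal decomposition is:
Bags: B1 = {0, 4}  B2 = {0, 3}  B3 = {0, 2}  B4 = {1, 4}
Tree: B1–B2, B1–B3, B1–B4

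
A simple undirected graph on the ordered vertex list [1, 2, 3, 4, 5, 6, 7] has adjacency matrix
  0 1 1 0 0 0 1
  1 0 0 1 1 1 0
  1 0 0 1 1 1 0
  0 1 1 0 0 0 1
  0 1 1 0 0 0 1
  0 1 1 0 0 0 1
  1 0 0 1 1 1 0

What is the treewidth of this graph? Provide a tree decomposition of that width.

The largest bag has 4 vertices, giving width 3; this decomposition certifies tw(G) ≤ 3. For the lower bound: the 4 vertex sets {3,4}, {6,7}, {2}, {5} are disjoint, each induces a connected subgraph, and every pair is joined by at least one edge of G. Contracting each set to a single vertex therefore yields K_{4} as a minor, and since treewidth is minor-monotone, tw(G) ≥ tw(K_{4}) = 3. The upper and lower bounds meet at 3, so that is the treewidth.

Treewidth 3.
Bags: B1 = {2, 3, 4, 7}  B2 = {2, 3, 6, 7}  B3 = {2, 3, 5, 7}  B4 = {1, 2, 3, 7}
Tree: B1–B2, B2–B3, B3–B4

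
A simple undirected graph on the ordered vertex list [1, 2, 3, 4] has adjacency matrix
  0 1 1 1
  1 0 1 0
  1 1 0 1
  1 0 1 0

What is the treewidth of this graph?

A width-2 tree decomposition is:
Bags: B1 = {1, 2, 3}  B2 = {1, 3, 4}
Tree: B1–B2
Each bag holds 3 vertices, so the decomposition has width 2, which upper-bounds the treewidth. For the lower bound, the 3 vertices {1, 2, 3} are pairwise adjacent, and any tree decomposition puts a clique entirely inside one bag — forcing width ≥ 2. Therefore the treewidth is 2.

2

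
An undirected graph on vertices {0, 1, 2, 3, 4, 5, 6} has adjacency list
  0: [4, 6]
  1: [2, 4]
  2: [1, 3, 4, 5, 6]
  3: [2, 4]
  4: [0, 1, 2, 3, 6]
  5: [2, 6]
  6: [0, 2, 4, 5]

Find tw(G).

2

A width-2 tree decomposition is:
Bags: B1 = {2, 3, 4}  B2 = {2, 4, 6}  B3 = {2, 5, 6}  B4 = {1, 2, 4}  B5 = {0, 4, 6}
Tree: B1–B2, B2–B3, B1–B4, B2–B5
Each bag holds 3 vertices, so the decomposition has width 2, which upper-bounds the treewidth. For the lower bound, the 3 vertices {0, 4, 6} are pairwise adjacent, and any tree decomposition puts a clique entirely inside one bag — forcing width ≥ 2. Therefore the treewidth is 2.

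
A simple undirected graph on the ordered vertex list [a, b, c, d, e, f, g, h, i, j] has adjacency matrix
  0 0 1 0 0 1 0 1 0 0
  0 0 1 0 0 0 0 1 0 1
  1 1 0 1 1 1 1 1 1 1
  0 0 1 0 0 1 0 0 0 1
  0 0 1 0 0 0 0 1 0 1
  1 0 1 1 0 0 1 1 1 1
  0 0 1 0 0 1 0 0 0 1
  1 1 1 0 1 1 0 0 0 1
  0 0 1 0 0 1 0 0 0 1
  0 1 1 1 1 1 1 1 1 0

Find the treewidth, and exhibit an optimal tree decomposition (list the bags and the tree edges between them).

Each bag holds 4 vertices, so the decomposition has width 3, which upper-bounds the treewidth. For the lower bound, the 4 vertices {c, e, h, j} are pairwise adjacent, and any tree decomposition puts a clique entirely inside one bag — forcing width ≥ 3. Combining the bounds, tw(G) = 3.

Treewidth 3.
Bags: B1 = {b, c, h, j}  B2 = {c, f, h, j}  B3 = {c, f, i, j}  B4 = {c, f, g, j}  B5 = {c, e, h, j}  B6 = {a, c, f, h}  B7 = {c, d, f, j}
Tree: B1–B2, B2–B3, B2–B4, B2–B5, B2–B6, B2–B7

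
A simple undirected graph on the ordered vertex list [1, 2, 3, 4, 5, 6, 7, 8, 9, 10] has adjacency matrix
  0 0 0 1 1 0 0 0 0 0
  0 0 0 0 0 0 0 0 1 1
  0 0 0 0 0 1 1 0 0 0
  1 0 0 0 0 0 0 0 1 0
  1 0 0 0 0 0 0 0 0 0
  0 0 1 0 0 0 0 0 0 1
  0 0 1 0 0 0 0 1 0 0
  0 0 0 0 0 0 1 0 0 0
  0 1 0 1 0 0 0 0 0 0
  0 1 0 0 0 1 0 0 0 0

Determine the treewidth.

A width-1 tree decomposition is:
Bags: B1 = {7, 8}  B2 = {3, 7}  B3 = {3, 6}  B4 = {6, 10}  B5 = {2, 10}  B6 = {2, 9}  B7 = {4, 9}  B8 = {1, 4}  B9 = {1, 5}
Tree: B1–B2, B2–B3, B3–B4, B4–B5, B5–B6, B6–B7, B7–B8, B8–B9
Each bag holds 2 vertices, so the decomposition has width 1, which upper-bounds the treewidth. Any graph with an edge has treewidth ≥ 1, and G has the edge 8–7. The upper and lower bounds meet at 1, so that is the treewidth.

1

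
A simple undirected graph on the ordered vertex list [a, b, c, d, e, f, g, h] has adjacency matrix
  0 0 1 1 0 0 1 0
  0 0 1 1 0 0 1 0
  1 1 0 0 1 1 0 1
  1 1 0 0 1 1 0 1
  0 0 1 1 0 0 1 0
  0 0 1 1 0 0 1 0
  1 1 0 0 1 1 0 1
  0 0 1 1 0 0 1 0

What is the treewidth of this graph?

3

A width-3 tree decomposition is:
Bags: B1 = {c, d, e, g}  B2 = {c, d, g, h}  B3 = {b, c, d, g}  B4 = {a, c, d, g}  B5 = {c, d, f, g}
Tree: B1–B2, B2–B3, B3–B4, B4–B5
Every bag has size at most 4, so the width is 4 − 1 = 3 and tw(G) ≤ 3. For the lower bound: the 4 vertex sets {c,e}, {g,h}, {d}, {b} are disjoint, each induces a connected subgraph, and every pair is joined by at least one edge of G. Contracting each set to a single vertex therefore yields K_{4} as a minor, and since treewidth is minor-monotone, tw(G) ≥ tw(K_{4}) = 3. Therefore the treewidth is 3.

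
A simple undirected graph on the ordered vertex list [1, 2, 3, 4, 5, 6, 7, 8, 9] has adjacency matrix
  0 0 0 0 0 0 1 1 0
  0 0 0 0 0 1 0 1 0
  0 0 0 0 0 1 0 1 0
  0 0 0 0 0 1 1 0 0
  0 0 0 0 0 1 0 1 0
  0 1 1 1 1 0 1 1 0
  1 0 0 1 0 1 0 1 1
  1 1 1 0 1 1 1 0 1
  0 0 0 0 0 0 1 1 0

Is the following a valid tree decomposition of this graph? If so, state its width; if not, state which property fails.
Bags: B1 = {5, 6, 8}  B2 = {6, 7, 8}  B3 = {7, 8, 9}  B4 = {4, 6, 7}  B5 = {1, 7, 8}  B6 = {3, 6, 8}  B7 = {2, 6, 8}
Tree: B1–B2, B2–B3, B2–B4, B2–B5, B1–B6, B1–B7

Vertex coverage: the bags together contain {1, 2, 3, 4, 5, 6, 7, 8, 9}, the full vertex set. Edge coverage: each edge of G has both endpoints in at least one bag. Running intersection: for every vertex, the bags containing it form a connected subtree. All three properties hold, so this is a valid tree decomposition of width max|bag| − 1 = 2, and hence tw(G) ≤ 2.

Yes; width 2.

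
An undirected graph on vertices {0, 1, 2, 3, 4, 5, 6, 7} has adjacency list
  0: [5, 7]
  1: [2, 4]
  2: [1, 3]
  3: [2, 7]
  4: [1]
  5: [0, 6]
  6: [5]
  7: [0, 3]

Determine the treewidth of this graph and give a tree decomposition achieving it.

Treewidth 1.
Bags: B1 = {1, 4}  B2 = {1, 2}  B3 = {2, 3}  B4 = {3, 7}  B5 = {0, 7}  B6 = {0, 5}  B7 = {5, 6}
Tree: B1–B2, B2–B3, B3–B4, B4–B5, B5–B6, B6–B7

The largest bag has 2 vertices, giving width 1; this decomposition certifies tw(G) ≤ 1. Any graph with an edge has treewidth ≥ 1, and G has the edge 4–1. Therefore the treewidth is 1.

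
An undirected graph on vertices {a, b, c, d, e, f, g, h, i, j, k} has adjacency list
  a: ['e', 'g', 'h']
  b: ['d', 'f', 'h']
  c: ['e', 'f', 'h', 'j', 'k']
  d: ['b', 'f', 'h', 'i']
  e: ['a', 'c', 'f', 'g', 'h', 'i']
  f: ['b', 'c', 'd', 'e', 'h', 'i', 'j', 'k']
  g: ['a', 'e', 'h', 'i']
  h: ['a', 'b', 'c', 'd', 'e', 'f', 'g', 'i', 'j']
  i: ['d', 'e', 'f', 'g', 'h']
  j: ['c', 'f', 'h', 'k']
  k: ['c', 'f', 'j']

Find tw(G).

A width-3 tree decomposition is:
Bags: B1 = {c, f, h, j}  B2 = {c, e, f, h}  B3 = {e, f, h, i}  B4 = {d, f, h, i}  B5 = {e, g, h, i}  B6 = {c, f, j, k}  B7 = {a, e, g, h}  B8 = {b, d, f, h}
Tree: B1–B2, B2–B3, B3–B4, B3–B5, B1–B6, B5–B7, B4–B8
The largest bag has 4 vertices, giving width 3; this decomposition certifies tw(G) ≤ 3. On the other hand G contains the 4-clique {a, e, g, h}. A clique must lie in a single bag of any decomposition, so no decomposition can have width below 3. The upper and lower bounds meet at 3, so that is the treewidth.

3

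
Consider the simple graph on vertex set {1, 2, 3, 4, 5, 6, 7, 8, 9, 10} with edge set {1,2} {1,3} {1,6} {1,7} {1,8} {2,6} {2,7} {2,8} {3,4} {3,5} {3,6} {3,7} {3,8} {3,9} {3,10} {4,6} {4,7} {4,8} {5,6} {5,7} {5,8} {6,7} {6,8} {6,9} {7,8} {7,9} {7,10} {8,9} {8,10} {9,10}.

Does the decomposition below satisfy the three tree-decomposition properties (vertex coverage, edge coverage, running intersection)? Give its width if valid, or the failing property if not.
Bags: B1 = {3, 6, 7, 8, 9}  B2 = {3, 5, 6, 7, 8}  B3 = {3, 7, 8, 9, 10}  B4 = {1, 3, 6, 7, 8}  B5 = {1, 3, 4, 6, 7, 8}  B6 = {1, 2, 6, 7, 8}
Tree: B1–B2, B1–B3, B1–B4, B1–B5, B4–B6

A tree decomposition must satisfy three properties: every vertex lies in some bag; for every edge, both endpoints lie together in some bag; and for every vertex, the bags containing it form a connected subtree. Here bags containing vertex 1 are not connected in the tree, so the decomposition is invalid.

No — bags containing vertex 1 are not connected in the tree.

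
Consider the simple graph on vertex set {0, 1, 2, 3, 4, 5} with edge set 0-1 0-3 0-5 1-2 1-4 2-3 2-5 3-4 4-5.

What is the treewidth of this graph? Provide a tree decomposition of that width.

Treewidth 3.
One optimal decomposition is:
Bags: B1 = {0, 2, 3, 4}  B2 = {0, 2, 4, 5}  B3 = {0, 1, 2, 4}
Tree: B1–B2, B2–B3

Each bag holds 4 vertices, so the decomposition has width 3, which upper-bounds the treewidth. For the lower bound: the 4 vertex sets {3,4}, {2,5}, {0}, {1} are disjoint, each induces a connected subgraph, and every pair is joined by at least one edge of G. Contracting each set to a single vertex therefore yields K_{4} as a minor, and since treewidth is minor-monotone, tw(G) ≥ tw(K_{4}) = 3. The upper and lower bounds meet at 3, so that is the treewidth.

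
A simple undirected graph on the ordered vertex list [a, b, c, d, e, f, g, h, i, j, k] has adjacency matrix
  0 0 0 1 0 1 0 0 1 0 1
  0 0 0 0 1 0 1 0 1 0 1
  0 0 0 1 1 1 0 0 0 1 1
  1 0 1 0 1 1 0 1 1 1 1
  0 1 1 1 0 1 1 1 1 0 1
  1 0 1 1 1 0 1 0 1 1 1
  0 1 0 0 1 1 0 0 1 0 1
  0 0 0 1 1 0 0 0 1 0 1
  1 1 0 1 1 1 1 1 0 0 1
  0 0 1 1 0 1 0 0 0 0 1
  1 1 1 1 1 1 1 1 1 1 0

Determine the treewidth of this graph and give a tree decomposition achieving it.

Each bag holds 5 vertices, so the decomposition has width 4, which upper-bounds the treewidth. Conversely, {d, e, h, i, k} is a clique of size 5, and the vertices of any clique must share a bag in every tree decomposition; so some bag has ≥ 5 vertices and tw(G) ≥ 4. Hence tw(G) = 4 exactly.

Treewidth 4.
Bags: B1 = {e, f, g, i, k}  B2 = {d, e, f, i, k}  B3 = {a, d, f, i, k}  B4 = {c, d, e, f, k}  B5 = {c, d, f, j, k}  B6 = {b, e, g, i, k}  B7 = {d, e, h, i, k}
Tree: B1–B2, B2–B3, B2–B4, B4–B5, B1–B6, B2–B7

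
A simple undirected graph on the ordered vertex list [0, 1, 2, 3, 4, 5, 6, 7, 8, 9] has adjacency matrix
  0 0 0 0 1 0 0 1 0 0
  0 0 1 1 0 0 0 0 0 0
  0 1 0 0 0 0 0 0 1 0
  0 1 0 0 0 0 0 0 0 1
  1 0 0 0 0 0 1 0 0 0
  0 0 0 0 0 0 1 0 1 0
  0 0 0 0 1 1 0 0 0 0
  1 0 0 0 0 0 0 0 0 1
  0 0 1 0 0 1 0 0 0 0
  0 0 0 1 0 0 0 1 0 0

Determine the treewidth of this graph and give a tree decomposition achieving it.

Treewidth 2.
One optimal decomposition is:
Bags: B1 = {0, 4, 7}  B2 = {4, 6, 7}  B3 = {5, 6, 7}  B4 = {5, 7, 8}  B5 = {2, 7, 8}  B6 = {1, 2, 7}  B7 = {1, 3, 7}  B8 = {3, 7, 9}
Tree: B1–B2, B2–B3, B3–B4, B4–B5, B5–B6, B6–B7, B7–B8

Each bag holds 3 vertices, so the decomposition has width 2, which upper-bounds the treewidth. Since 7–0–4–6–5–8–2–1–3–9–7 is a cycle in G, G is not acyclic. Forests are exactly the graphs of treewidth ≤ 1, so tw(G) ≥ 2. Hence tw(G) = 2 exactly.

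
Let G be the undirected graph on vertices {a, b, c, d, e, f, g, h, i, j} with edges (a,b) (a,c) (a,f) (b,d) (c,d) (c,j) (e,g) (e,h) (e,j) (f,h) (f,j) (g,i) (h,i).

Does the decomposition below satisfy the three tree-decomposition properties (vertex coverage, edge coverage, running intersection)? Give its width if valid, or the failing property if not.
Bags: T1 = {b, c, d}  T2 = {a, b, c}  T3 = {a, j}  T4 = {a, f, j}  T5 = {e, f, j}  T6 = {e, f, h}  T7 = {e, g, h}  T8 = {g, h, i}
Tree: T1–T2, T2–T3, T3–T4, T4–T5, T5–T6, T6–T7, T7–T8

No — edge (c,j) lies in no bag.

A tree decomposition must satisfy three properties: every vertex lies in some bag; for every edge, both endpoints lie together in some bag; and for every vertex, the bags containing it form a connected subtree. Here edge (c,j) lies in no bag, so the decomposition is invalid.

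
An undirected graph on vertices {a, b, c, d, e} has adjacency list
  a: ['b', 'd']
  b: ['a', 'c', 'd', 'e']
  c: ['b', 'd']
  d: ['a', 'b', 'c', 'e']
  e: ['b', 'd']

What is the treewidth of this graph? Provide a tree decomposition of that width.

Treewidth 2.
One such decomposition:
Bags: B1 = {b, c, d}  B2 = {b, d, e}  B3 = {a, b, d}
Tree: B1–B2, B1–B3

Every bag has size at most 3, so the width is 3 − 1 = 2 and tw(G) ≤ 2. For the lower bound, the 3 vertices {b, d, e} are pairwise adjacent, and any tree decomposition puts a clique entirely inside one bag — forcing width ≥ 2. Combining the bounds, tw(G) = 2.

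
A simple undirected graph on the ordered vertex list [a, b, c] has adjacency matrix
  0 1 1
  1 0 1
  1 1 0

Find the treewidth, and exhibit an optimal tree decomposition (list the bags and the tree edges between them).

A single bag containing all 3 vertices is trivially a valid decomposition of width 2. On the other hand G contains the 3-clique {a, b, c}. A clique must lie in a single bag of any decomposition, so no decomposition can have width below 2. Therefore the treewidth is 2.

Treewidth 2.
One such decomposition:
Bags: B1 = {a, b, c}
Tree: (single bag)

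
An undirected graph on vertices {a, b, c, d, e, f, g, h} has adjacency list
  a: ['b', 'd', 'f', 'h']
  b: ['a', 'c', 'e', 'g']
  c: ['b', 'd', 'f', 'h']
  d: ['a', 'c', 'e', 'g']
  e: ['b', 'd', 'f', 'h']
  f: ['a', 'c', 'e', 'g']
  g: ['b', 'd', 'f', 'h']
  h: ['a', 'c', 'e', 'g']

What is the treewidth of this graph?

A width-4 tree decomposition is:
Bags: B1 = {a, c, d, e, g}  B2 = {a, c, e, g, h}  B3 = {a, c, e, f, g}  B4 = {a, b, c, e, g}
Tree: B1–B2, B2–B3, B3–B4
The largest bag has 5 vertices, giving width 4; this decomposition certifies tw(G) ≤ 4. For the lower bound: the 5 vertex sets {a,d}, {c,h}, {e,f}, {g}, {b} are disjoint, each induces a connected subgraph, and every pair is joined by at least one edge of G. Contracting each set to a single vertex therefore yields K_{5} as a minor, and since treewidth is minor-monotone, tw(G) ≥ tw(K_{5}) = 4. Hence tw(G) = 4 exactly.

4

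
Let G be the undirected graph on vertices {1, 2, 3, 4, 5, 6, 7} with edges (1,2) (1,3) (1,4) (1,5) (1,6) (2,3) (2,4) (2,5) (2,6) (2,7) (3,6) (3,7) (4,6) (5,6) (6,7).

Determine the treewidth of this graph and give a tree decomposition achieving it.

Treewidth 3.
Bags: B1 = {1, 2, 4, 6}  B2 = {1, 2, 3, 6}  B3 = {2, 3, 6, 7}  B4 = {1, 2, 5, 6}
Tree: B1–B2, B2–B3, B1–B4

Each bag holds 4 vertices, so the decomposition has width 3, which upper-bounds the treewidth. For the lower bound, the 4 vertices {1, 2, 3, 6} are pairwise adjacent, and any tree decomposition puts a clique entirely inside one bag — forcing width ≥ 3. Therefore the treewidth is 3.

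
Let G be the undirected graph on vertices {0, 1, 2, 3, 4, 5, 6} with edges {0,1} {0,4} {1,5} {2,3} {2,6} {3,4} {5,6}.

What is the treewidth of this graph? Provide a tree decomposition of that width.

Treewidth 2.
One such decomposition:
Bags: B1 = {0, 1, 4}  B2 = {1, 4, 5}  B3 = {4, 5, 6}  B4 = {2, 4, 6}  B5 = {2, 3, 4}
Tree: B1–B2, B2–B3, B3–B4, B4–B5

Each bag holds 3 vertices, so the decomposition has width 2, which upper-bounds the treewidth. For the lower bound, G contains the cycle 4–0–1–5–6–2–3–4, so G is not a forest; only forests have treewidth ≤ 1, hence tw(G) ≥ 2. Combining the bounds, tw(G) = 2.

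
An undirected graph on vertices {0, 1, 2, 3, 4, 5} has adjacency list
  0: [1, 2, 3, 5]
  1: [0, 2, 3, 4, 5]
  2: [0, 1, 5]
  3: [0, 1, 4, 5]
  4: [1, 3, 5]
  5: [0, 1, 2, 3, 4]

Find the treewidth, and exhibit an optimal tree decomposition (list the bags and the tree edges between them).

Treewidth 3.
Bags: B1 = {0, 1, 3, 5}  B2 = {0, 1, 2, 5}  B3 = {1, 3, 4, 5}
Tree: B1–B2, B1–B3

Each bag holds 4 vertices, so the decomposition has width 3, which upper-bounds the treewidth. For the lower bound, the 4 vertices {0, 1, 2, 5} are pairwise adjacent, and any tree decomposition puts a clique entirely inside one bag — forcing width ≥ 3. Hence tw(G) = 3 exactly.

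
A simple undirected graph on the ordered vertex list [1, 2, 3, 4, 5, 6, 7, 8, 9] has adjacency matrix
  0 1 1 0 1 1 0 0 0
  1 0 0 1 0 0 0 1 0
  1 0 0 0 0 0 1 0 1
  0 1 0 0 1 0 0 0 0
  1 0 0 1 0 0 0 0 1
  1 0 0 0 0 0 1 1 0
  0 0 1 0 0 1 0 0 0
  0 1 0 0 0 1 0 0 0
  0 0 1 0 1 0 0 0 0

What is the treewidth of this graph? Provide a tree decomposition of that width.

Treewidth 3.
One optimal decomposition is:
Bags: B1 = {2, 4, 5, 8}  B2 = {1, 2, 5, 8}  B3 = {1, 5, 6, 8}  B4 = {1, 5, 6, 9}  B5 = {1, 3, 6, 9}  B6 = {3, 6, 7, 9}
Tree: B1–B2, B2–B3, B3–B4, B4–B5, B5–B6

Each bag holds 4 vertices, so the decomposition has width 3, which upper-bounds the treewidth. For the lower bound: the 4 vertex sets {2,4,8}, {5}, {1}, {3,6,7,9} are disjoint, each induces a connected subgraph, and every pair is joined by at least one edge of G. Contracting each set to a single vertex therefore yields K_{4} as a minor, and since treewidth is minor-monotone, tw(G) ≥ tw(K_{4}) = 3. The upper and lower bounds meet at 3, so that is the treewidth.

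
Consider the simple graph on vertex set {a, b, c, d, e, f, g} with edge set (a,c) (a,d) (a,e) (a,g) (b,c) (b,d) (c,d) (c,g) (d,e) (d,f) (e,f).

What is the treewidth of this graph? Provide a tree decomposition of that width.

Treewidth 2.
One such decomposition:
Bags: B1 = {d, e, f}  B2 = {a, d, e}  B3 = {a, c, d}  B4 = {a, c, g}  B5 = {b, c, d}
Tree: B1–B2, B2–B3, B3–B4, B3–B5

The largest bag has 3 vertices, giving width 2; this decomposition certifies tw(G) ≤ 2. Conversely, {d, e, f} is a clique of size 3, and the vertices of any clique must share a bag in every tree decomposition; so some bag has ≥ 3 vertices and tw(G) ≥ 2. Hence tw(G) = 2 exactly.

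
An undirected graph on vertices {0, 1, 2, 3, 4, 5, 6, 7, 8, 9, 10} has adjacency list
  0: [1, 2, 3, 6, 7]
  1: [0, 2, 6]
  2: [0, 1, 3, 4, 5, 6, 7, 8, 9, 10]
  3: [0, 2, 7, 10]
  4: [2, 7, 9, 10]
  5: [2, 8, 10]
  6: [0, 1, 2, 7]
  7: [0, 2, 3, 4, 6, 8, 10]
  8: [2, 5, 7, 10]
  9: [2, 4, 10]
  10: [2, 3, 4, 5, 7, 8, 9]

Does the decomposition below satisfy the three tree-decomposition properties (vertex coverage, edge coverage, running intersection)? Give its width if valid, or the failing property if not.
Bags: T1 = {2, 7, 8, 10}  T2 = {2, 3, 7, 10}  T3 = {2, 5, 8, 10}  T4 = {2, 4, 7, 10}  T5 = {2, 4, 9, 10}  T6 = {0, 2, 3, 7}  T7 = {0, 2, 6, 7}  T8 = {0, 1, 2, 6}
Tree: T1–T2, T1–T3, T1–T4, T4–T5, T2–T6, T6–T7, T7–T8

Yes; width 3.

Checking the three conditions: (i) the bags cover all of {0, 1, 2, 3, 4, 5, 6, 7, 8, 9, 10}; (ii) for each edge, some bag contains both endpoints; (iii) the bags containing any fixed vertex form a subtree. All hold, so the decomposition is valid with width 4 − 1 = 3.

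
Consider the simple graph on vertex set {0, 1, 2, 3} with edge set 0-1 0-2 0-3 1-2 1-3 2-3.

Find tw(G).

A width-3 tree decomposition is:
Bags: B1 = {0, 1, 2, 3}
Tree: (single bag)
A single bag containing all 4 vertices is trivially a valid decomposition of width 3. On the other hand G contains the 4-clique {0, 1, 2, 3}. A clique must lie in a single bag of any decomposition, so no decomposition can have width below 3. The upper and lower bounds meet at 3, so that is the treewidth.

3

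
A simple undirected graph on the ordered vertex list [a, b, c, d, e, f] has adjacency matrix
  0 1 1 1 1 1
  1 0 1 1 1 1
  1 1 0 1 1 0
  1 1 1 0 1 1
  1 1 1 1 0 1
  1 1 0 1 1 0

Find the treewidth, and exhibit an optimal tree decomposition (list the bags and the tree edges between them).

The largest bag has 5 vertices, giving width 4; this decomposition certifies tw(G) ≤ 4. Conversely, {a, b, c, d, e} is a clique of size 5, and the vertices of any clique must share a bag in every tree decomposition; so some bag has ≥ 5 vertices and tw(G) ≥ 4. Combining the bounds, tw(G) = 4.

Treewidth 4.
One such decomposition:
Bags: B1 = {a, b, c, d, e}  B2 = {a, b, d, e, f}
Tree: B1–B2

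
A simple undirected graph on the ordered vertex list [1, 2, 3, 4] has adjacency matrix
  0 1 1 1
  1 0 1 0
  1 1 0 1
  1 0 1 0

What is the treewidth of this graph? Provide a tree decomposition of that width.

Treewidth 2.
One such decomposition:
Bags: B1 = {1, 2, 3}  B2 = {1, 3, 4}
Tree: B1–B2

The largest bag has 3 vertices, giving width 2; this decomposition certifies tw(G) ≤ 2. Conversely, {1, 2, 3} is a clique of size 3, and the vertices of any clique must share a bag in every tree decomposition; so some bag has ≥ 3 vertices and tw(G) ≥ 2. Combining the bounds, tw(G) = 2.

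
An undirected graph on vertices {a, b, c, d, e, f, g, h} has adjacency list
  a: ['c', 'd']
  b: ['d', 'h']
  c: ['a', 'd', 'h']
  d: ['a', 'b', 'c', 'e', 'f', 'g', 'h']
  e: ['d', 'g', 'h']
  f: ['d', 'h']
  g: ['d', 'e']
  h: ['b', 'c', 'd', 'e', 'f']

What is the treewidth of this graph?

A width-2 tree decomposition is:
Bags: B1 = {c, d, h}  B2 = {b, d, h}  B3 = {a, c, d}  B4 = {d, f, h}  B5 = {d, e, h}  B6 = {d, e, g}
Tree: B1–B2, B1–B3, B1–B4, B1–B5, B5–B6
Every bag has size at most 3, so the width is 3 − 1 = 2 and tw(G) ≤ 2. Conversely, {d, e, g} is a clique of size 3, and the vertices of any clique must share a bag in every tree decomposition; so some bag has ≥ 3 vertices and tw(G) ≥ 2. Therefore the treewidth is 2.

2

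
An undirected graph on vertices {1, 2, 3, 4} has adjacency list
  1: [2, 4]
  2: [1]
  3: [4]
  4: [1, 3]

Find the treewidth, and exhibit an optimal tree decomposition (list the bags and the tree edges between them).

Each bag holds 2 vertices, so the decomposition has width 1, which upper-bounds the treewidth. Since G has at least one edge (e.g. 1–2), it is not an edgeless graph, so tw(G) ≥ 1. Combining the bounds, tw(G) = 1.

Treewidth 1.
One such decomposition:
Bags: B1 = {1, 2}  B2 = {1, 4}  B3 = {3, 4}
Tree: B1–B2, B2–B3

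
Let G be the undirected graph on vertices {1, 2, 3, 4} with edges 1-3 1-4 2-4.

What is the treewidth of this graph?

A width-1 tree decomposition is:
Bags: B1 = {1, 3}  B2 = {1, 4}  B3 = {2, 4}
Tree: B1–B2, B2–B3
The largest bag has 2 vertices, giving width 1; this decomposition certifies tw(G) ≤ 1. G has an edge, so its treewidth is at least 1. The upper and lower bounds meet at 1, so that is the treewidth.

1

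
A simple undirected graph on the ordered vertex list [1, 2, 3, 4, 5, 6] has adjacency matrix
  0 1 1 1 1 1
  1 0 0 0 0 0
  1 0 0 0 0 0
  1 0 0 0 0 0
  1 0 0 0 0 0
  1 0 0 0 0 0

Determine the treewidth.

A width-1 tree decomposition is:
Bags: B1 = {1, 2}  B2 = {1, 5}  B3 = {1, 3}  B4 = {1, 6}  B5 = {1, 4}
Tree: B1–B2, B1–B3, B3–B4, B3–B5
Each bag holds 2 vertices, so the decomposition has width 1, which upper-bounds the treewidth. Any graph with an edge has treewidth ≥ 1, and G has the edge 2–1. Combining the bounds, tw(G) = 1.

1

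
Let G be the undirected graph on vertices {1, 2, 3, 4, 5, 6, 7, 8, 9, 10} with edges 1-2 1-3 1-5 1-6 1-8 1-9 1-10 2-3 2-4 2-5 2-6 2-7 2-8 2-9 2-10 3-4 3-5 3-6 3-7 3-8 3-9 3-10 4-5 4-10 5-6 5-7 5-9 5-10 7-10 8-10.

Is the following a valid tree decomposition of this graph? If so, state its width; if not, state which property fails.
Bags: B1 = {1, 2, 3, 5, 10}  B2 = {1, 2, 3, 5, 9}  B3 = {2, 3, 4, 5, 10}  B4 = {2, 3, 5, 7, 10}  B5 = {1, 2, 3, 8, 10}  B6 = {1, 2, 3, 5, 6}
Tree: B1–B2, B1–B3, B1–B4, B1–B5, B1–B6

Yes; width 4.

Every vertex of G appears in some bag (union = {1, 2, 3, 4, 5, 6, 7, 8, 9, 10}); every edge is covered by a bag; and for each vertex v the set of bags containing v is connected in the bag tree. The decomposition is therefore valid. The largest bag has 5 vertices, so the width is 4.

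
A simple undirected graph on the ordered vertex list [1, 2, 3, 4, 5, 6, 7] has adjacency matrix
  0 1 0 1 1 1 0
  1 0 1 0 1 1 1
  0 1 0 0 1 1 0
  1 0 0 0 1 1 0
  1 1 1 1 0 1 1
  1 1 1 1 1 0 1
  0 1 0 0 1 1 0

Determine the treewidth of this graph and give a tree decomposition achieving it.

Every bag has size at most 4, so the width is 4 − 1 = 3 and tw(G) ≤ 3. For the lower bound, the 4 vertices {1, 2, 5, 6} are pairwise adjacent, and any tree decomposition puts a clique entirely inside one bag — forcing width ≥ 3. Therefore the treewidth is 3.

Treewidth 3.
One such decomposition:
Bags: B1 = {1, 2, 5, 6}  B2 = {2, 3, 5, 6}  B3 = {2, 5, 6, 7}  B4 = {1, 4, 5, 6}
Tree: B1–B2, B2–B3, B1–B4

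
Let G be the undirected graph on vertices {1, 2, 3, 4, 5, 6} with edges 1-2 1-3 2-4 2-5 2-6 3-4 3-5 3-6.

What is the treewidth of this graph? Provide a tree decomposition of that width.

Treewidth 2.
One such decomposition:
Bags: B1 = {2, 3, 6}  B2 = {1, 2, 3}  B3 = {2, 3, 4}  B4 = {2, 3, 5}
Tree: B1–B2, B2–B3, B3–B4

The largest bag has 3 vertices, giving width 2; this decomposition certifies tw(G) ≤ 2. The edges 6–3–1–2–6 form a cycle, so G is not a tree and its treewidth is at least 2. Therefore the treewidth is 2.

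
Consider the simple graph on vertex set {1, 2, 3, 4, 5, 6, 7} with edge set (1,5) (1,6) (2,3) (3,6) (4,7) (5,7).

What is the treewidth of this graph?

A width-1 tree decomposition is:
Bags: B1 = {4, 7}  B2 = {5, 7}  B3 = {1, 5}  B4 = {1, 6}  B5 = {3, 6}  B6 = {2, 3}
Tree: B1–B2, B2–B3, B3–B4, B4–B5, B5–B6
Each bag holds 2 vertices, so the decomposition has width 1, which upper-bounds the treewidth. Since G has at least one edge (e.g. 4–7), it is not an edgeless graph, so tw(G) ≥ 1. Combining the bounds, tw(G) = 1.

1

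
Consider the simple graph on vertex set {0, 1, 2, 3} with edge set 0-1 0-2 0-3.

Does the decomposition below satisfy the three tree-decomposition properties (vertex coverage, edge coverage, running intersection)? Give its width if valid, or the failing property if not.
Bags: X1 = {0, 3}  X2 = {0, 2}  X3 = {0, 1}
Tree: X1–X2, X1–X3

Yes; width 1.

Every vertex of G appears in some bag (union = {0, 1, 2, 3}); every edge is covered by a bag; and for each vertex v the set of bags containing v is connected in the bag tree. The decomposition is therefore valid. The largest bag has 2 vertices, so the width is 1.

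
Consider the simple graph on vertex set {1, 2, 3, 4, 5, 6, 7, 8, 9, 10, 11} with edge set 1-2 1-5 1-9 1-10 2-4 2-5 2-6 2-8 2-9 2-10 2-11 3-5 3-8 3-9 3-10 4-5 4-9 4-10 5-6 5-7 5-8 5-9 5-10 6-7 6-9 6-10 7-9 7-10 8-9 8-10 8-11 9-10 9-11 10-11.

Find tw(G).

A width-4 tree decomposition is:
Bags: B1 = {2, 5, 8, 9, 10}  B2 = {3, 5, 8, 9, 10}  B3 = {2, 5, 6, 9, 10}  B4 = {5, 6, 7, 9, 10}  B5 = {2, 8, 9, 10, 11}  B6 = {2, 4, 5, 9, 10}  B7 = {1, 2, 5, 9, 10}
Tree: B1–B2, B1–B3, B3–B4, B1–B5, B1–B6, B3–B7
The largest bag has 5 vertices, giving width 4; this decomposition certifies tw(G) ≤ 4. On the other hand G contains the 5-clique {2, 8, 9, 10, 11}. A clique must lie in a single bag of any decomposition, so no decomposition can have width below 4. The upper and lower bounds meet at 4, so that is the treewidth.

4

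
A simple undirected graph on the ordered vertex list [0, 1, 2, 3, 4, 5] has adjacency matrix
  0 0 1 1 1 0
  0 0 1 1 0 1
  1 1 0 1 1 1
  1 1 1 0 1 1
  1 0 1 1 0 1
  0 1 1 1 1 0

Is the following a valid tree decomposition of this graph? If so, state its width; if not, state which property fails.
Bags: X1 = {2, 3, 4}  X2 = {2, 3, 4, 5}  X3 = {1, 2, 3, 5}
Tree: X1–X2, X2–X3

No — vertex 0 appears in no bag.

A tree decomposition must satisfy three properties: every vertex lies in some bag; for every edge, both endpoints lie together in some bag; and for every vertex, the bags containing it form a connected subtree. Here vertex 0 appears in no bag, so the decomposition is invalid.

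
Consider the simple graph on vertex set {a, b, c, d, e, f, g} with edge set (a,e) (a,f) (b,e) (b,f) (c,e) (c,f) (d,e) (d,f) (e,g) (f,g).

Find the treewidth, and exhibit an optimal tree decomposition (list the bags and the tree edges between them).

Every bag has size at most 3, so the width is 3 − 1 = 2 and tw(G) ≤ 2. Since e–b–f–a–e is a cycle in G, G is not acyclic. Forests are exactly the graphs of treewidth ≤ 1, so tw(G) ≥ 2. Therefore the treewidth is 2.

Treewidth 2.
One optimal decomposition is:
Bags: B1 = {b, e, f}  B2 = {a, e, f}  B3 = {e, f, g}  B4 = {c, e, f}  B5 = {d, e, f}
Tree: B1–B2, B2–B3, B3–B4, B4–B5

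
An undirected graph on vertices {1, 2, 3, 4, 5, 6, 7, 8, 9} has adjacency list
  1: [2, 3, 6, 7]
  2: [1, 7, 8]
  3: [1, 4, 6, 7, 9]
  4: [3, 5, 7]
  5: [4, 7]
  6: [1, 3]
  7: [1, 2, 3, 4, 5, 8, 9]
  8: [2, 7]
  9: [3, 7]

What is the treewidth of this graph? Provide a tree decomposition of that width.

The largest bag has 3 vertices, giving width 2; this decomposition certifies tw(G) ≤ 2. On the other hand G contains the 3-clique {1, 3, 6}. A clique must lie in a single bag of any decomposition, so no decomposition can have width below 2. Therefore the treewidth is 2.

Treewidth 2.
One optimal decomposition is:
Bags: B1 = {4, 5, 7}  B2 = {3, 4, 7}  B3 = {1, 3, 7}  B4 = {1, 2, 7}  B5 = {2, 7, 8}  B6 = {1, 3, 6}  B7 = {3, 7, 9}
Tree: B1–B2, B2–B3, B3–B4, B4–B5, B3–B6, B2–B7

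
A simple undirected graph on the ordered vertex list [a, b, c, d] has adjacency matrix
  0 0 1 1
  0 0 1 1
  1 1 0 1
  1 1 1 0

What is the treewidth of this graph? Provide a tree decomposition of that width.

Treewidth 2.
Bags: B1 = {a, c, d}  B2 = {b, c, d}
Tree: B1–B2

The largest bag has 3 vertices, giving width 2; this decomposition certifies tw(G) ≤ 2. On the other hand G contains the 3-clique {a, c, d}. A clique must lie in a single bag of any decomposition, so no decomposition can have width below 2. The upper and lower bounds meet at 2, so that is the treewidth.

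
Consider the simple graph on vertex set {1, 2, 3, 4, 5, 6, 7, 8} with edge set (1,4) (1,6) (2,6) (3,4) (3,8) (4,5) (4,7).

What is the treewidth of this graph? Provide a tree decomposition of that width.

Each bag holds 2 vertices, so the decomposition has width 1, which upper-bounds the treewidth. Since G has at least one edge (e.g. 4–3), it is not an edgeless graph, so tw(G) ≥ 1. Hence tw(G) = 1 exactly.

Treewidth 1.
One optimal decomposition is:
Bags: B1 = {3, 4}  B2 = {1, 4}  B3 = {3, 8}  B4 = {1, 6}  B5 = {2, 6}  B6 = {4, 5}  B7 = {4, 7}
Tree: B1–B2, B1–B3, B2–B4, B4–B5, B2–B6, B2–B7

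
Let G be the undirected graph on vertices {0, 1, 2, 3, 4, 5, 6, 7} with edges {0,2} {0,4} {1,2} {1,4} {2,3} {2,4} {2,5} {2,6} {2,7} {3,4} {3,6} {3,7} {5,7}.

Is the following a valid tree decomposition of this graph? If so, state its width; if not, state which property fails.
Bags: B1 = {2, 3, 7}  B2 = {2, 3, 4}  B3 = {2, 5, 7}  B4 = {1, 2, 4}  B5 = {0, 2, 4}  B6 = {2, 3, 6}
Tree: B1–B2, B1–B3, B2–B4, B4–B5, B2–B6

Yes; width 2.

Checking the three conditions: (i) the bags cover all of {0, 1, 2, 3, 4, 5, 6, 7}; (ii) for each edge, some bag contains both endpoints; (iii) the bags containing any fixed vertex form a subtree. All hold, so the decomposition is valid with width 3 − 1 = 2.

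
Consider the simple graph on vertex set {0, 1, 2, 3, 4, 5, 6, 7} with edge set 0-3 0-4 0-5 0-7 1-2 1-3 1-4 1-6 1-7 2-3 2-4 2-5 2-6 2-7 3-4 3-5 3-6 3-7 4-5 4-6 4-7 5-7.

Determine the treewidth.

A width-4 tree decomposition is:
Bags: B1 = {2, 3, 4, 5, 7}  B2 = {1, 2, 3, 4, 7}  B3 = {0, 3, 4, 5, 7}  B4 = {1, 2, 3, 4, 6}
Tree: B1–B2, B1–B3, B2–B4
Every bag has size at most 5, so the width is 5 − 1 = 4 and tw(G) ≤ 4. Conversely, {0, 3, 4, 5, 7} is a clique of size 5, and the vertices of any clique must share a bag in every tree decomposition; so some bag has ≥ 5 vertices and tw(G) ≥ 4. Hence tw(G) = 4 exactly.

4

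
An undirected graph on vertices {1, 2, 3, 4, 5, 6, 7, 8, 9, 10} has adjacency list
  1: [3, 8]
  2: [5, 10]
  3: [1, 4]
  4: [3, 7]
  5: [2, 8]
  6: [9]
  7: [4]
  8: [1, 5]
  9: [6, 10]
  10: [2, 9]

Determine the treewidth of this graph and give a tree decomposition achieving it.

Every bag has size at most 2, so the width is 2 − 1 = 1 and tw(G) ≤ 1. G has an edge, so its treewidth is at least 1. The upper and lower bounds meet at 1, so that is the treewidth.

Treewidth 1.
One optimal decomposition is:
Bags: B1 = {4, 7}  B2 = {3, 4}  B3 = {1, 3}  B4 = {1, 8}  B5 = {5, 8}  B6 = {2, 5}  B7 = {2, 10}  B8 = {9, 10}  B9 = {6, 9}
Tree: B1–B2, B2–B3, B3–B4, B4–B5, B5–B6, B6–B7, B7–B8, B8–B9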